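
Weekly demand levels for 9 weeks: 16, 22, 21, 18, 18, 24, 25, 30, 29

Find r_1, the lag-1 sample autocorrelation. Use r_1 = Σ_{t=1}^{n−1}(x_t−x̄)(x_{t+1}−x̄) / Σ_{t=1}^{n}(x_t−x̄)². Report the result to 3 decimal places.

0.497

Mean x̄ = (16 + 22 + 21 + 18 + 18 + 24 + 25 + 30 + 29)/9 = 22.5556
Numerator Σ_{t=1}^{8}(x_t−x̄)(x_{t+1}−x̄) = 95.4691
Denominator Σ(x_t−x̄)² = 192.2222
r_1 = 95.4691 / 192.2222 = 0.497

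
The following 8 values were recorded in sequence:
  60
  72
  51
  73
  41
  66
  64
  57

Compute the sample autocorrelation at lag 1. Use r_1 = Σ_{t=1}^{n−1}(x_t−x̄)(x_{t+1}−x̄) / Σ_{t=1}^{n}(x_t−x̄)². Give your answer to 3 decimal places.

Mean x̄ = (60 + 72 + 51 + 73 + 41 + 66 + 64 + 57)/8 = 60.5000
Numerator Σ_{t=1}^{7}(x_t−x̄)(x_{t+1}−x̄) = -577.7500
Denominator Σ(x_t−x̄)² = 814.0000
r_1 = -577.7500 / 814.0000 = -0.710

-0.710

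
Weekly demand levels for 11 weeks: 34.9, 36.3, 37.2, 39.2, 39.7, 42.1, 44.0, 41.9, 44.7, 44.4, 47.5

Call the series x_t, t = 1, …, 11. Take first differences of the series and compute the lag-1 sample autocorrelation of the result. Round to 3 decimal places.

First differences Δx: 1.4, 0.9, 2.0, 0.5, 2.4, 1.9, -2.1, 2.8, -0.3, 3.1
Mean of differences = 1.2600
Numerator Σ(Δx_t−Δx̄)(Δx_{t+1}−Δx̄) = -13.6136
Denominator Σ(Δx_t−Δx̄)² = 22.4640
r_1(Δx) = -13.6136 / 22.4640 = -0.606

-0.606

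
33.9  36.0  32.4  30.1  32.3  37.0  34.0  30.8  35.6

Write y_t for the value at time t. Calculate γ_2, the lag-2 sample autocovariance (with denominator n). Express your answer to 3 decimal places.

-3.157

Mean ȳ = (33.9 + 36.0 + 32.4 + 30.1 + 32.3 + 37.0 + 34.0 + 30.8 + 35.6)/9 = 33.5667
Σ_{t=1}^{7}(y_t−ȳ)(y_{t+2}−ȳ) = -28.4156
γ_2 = -28.4156 / 9 = -3.157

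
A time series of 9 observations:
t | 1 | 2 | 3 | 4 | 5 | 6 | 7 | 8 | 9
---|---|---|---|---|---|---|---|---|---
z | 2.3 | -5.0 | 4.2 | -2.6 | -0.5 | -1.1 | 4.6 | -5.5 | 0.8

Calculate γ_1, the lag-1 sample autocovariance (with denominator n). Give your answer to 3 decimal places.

-8.696

Mean z̄ = (2.3 − 5.0 + 4.2 − 2.6 − 0.5 − 1.1 + 4.6 − 5.5 + 0.8)/9 = -0.3111
Σ_{t=1}^{8}(z_t−z̄)(z_{t+1}−z̄) = -78.2623
γ_1 = -78.2623 / 9 = -8.696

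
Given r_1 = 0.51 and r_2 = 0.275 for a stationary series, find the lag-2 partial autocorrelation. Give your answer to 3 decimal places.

0.020

φ_{22} = (r_2 − r_1²) / (1 − r_1²)
r_1² = (0.51)² = 0.2601
Numerator = 0.275 − 0.2601 = 0.0149; denominator = 1 − 0.2601 = 0.7399
φ_{22} = 0.0149 / 0.7399 = 0.020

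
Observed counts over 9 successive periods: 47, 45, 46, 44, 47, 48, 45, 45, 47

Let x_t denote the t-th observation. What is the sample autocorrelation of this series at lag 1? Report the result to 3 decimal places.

Mean x̄ = (47 + 45 + 46 + 44 + 47 + 48 + 45 + 45 + 47)/9 = 46.0000
Numerator Σ_{t=1}^{8}(x_t−x̄)(x_{t+1}−x̄) = -3.0000
Denominator Σ(x_t−x̄)² = 14.0000
r_1 = -3.0000 / 14.0000 = -0.214

-0.214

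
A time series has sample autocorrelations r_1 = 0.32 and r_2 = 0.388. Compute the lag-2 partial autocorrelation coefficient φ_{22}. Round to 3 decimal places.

φ_{22} = (r_2 − r_1²) / (1 − r_1²)
r_1² = (0.32)² = 0.1024
Numerator = 0.388 − 0.1024 = 0.2856; denominator = 1 − 0.1024 = 0.8976
φ_{22} = 0.2856 / 0.8976 = 0.318

0.318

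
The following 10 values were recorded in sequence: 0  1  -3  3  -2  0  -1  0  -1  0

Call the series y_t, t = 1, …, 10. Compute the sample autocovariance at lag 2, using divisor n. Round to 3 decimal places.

Mean ȳ = (0 + 1 − 3 + 3 − 2 + 0 − 1 + 0 − 1 + 0)/10 = -0.3000
Σ_{t=1}^{8}(y_t−ȳ)(y_{t+2}−ȳ) = 10.9200
γ_2 = 10.9200 / 10 = 1.092

1.092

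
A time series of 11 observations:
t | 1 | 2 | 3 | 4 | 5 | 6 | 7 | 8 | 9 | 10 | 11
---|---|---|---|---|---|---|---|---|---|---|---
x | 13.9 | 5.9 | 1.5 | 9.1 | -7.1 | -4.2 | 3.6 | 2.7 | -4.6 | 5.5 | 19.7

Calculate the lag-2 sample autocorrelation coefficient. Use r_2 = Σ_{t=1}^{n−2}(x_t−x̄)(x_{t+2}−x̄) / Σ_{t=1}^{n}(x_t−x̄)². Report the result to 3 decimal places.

-0.220

Mean x̄ = (13.9 + 5.9 + 1.5 + 9.1 − 7.1 − 4.2 + 3.6 + 2.7 − 4.6 + 5.5 + 19.7)/11 = 4.1818
Numerator Σ_{t=1}^{9}(x_t−x̄)(x_{t+2}−x̄) = -142.7170
Denominator Σ(x_t−x̄)² = 648.5164
r_2 = -142.7170 / 648.5164 = -0.220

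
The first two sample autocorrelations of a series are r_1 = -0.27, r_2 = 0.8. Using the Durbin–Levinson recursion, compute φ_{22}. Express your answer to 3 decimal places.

φ_{22} = (r_2 − r_1²) / (1 − r_1²)
r_1² = (-0.27)² = 0.0729
Numerator = 0.8 − 0.0729 = 0.7271; denominator = 1 − 0.0729 = 0.9271
φ_{22} = 0.7271 / 0.9271 = 0.784

0.784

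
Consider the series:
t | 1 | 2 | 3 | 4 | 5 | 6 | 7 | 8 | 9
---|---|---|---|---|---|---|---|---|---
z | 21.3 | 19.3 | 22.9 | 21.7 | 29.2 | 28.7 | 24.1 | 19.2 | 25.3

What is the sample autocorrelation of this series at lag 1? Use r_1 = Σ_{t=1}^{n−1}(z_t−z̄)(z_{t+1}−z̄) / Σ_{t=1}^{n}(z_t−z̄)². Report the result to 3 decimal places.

0.232

Mean z̄ = (21.3 + 19.3 + 22.9 + 21.7 + 29.2 + 28.7 + 24.1 + 19.2 + 25.3)/9 = 23.5222
Numerator Σ_{t=1}^{8}(z_t−z̄)(z_{t+1}−z̄) = 25.0062
Denominator Σ(z_t−z̄)² = 107.6956
r_1 = 25.0062 / 107.6956 = 0.232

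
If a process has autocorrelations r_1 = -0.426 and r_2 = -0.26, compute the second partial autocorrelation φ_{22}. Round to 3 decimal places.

φ_{22} = (r_2 − r_1²) / (1 − r_1²)
r_1² = (-0.426)² = 0.181476
Numerator = -0.26 − 0.1815 = -0.4415; denominator = 1 − 0.1815 = 0.8185
φ_{22} = -0.4415 / 0.8185 = -0.539

-0.539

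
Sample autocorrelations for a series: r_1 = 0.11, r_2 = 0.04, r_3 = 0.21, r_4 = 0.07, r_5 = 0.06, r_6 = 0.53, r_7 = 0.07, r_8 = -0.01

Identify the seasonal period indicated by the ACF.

6

The largest autocorrelation is r_6 = 0.53; the remaining lags stay at or below 0.21.
The dominant spike at lag 6 indicates a seasonal period of 6.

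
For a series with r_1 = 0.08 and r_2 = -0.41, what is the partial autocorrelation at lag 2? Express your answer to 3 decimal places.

φ_{22} = (r_2 − r_1²) / (1 − r_1²)
r_1² = (0.08)² = 0.0064
Numerator = -0.41 − 0.0064 = -0.4164; denominator = 1 − 0.0064 = 0.9936
φ_{22} = -0.4164 / 0.9936 = -0.419

-0.419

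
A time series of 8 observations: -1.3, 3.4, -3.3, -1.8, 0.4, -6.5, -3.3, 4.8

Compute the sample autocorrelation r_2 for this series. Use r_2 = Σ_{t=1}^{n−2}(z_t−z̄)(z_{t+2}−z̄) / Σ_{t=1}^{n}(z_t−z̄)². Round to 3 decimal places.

-0.377

Mean z̄ = (-1.3 + 3.4 − 3.3 − 1.8 + 0.4 − 6.5 − 3.3 + 4.8)/8 = -0.9500
Deviations from mean: -0.3500, 4.3500, -2.3500, -0.8500, 1.3500, -5.5500, -2.3500, 5.7500
Σ(z_t−z̄)(z_{t+2}−z̄) = (0.8225) + (-3.6975) + (-3.1725) + (4.7175) + (-3.1725) + (-31.9125) = -36.4150
Denominator Σ(z_t−z̄)² = 96.5000
r_2 = -36.4150 / 96.5000 = -0.377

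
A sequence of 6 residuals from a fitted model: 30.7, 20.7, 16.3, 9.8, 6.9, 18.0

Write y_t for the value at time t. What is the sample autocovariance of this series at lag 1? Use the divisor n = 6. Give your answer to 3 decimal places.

19.451

Mean ȳ = (30.7 + 20.7 + 16.3 + 9.8 + 6.9 + 18.0)/6 = 17.0667
Σ_{t=1}^{5}(y_t−ȳ)(y_{t+1}−ȳ) = 116.7089
γ_1 = 116.7089 / 6 = 19.451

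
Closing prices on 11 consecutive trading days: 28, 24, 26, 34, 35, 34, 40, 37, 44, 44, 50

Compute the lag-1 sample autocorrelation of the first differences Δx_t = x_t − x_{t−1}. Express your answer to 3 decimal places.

First differences Δx: -4, 2, 8, 1, -1, 6, -3, 7, 0, 6
Mean of differences = 2.2000
Numerator Σ(Δx_t−Δx̄)(Δx_{t+1}−Δx̄) = -78.8400
Denominator Σ(Δx_t−Δx̄)² = 167.6000
r_1(Δx) = -78.8400 / 167.6000 = -0.470

-0.470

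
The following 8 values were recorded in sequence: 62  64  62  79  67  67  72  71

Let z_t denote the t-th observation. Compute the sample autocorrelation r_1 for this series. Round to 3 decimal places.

-0.085

Mean z̄ = (62 + 64 + 62 + 79 + 67 + 67 + 72 + 71)/8 = 68.0000
Deviations from mean: -6.0000, -4.0000, -6.0000, 11.0000, -1.0000, -1.0000, 4.0000, 3.0000
Σ(z_t−z̄)(z_{t+1}−z̄) = (24.0000) + (24.0000) + (-66.0000) + (-11.0000) + (1.0000) + (-4.0000) + (12.0000) = -20.0000
Denominator Σ(z_t−z̄)² = 236.0000
r_1 = -20.0000 / 236.0000 = -0.085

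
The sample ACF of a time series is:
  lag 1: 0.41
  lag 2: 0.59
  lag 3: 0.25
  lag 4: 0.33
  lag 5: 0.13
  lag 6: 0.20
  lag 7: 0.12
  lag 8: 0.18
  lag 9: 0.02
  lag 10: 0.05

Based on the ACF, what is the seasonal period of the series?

2

The largest autocorrelation is r_2 = 0.59; the remaining lags stay at or below 0.41.
The dominant spike at lag 2 indicates a seasonal period of 2.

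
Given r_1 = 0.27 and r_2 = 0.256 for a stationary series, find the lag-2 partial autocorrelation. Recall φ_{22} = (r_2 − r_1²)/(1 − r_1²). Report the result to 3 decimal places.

φ_{22} = (r_2 − r_1²) / (1 − r_1²)
r_1² = (0.27)² = 0.0729
Numerator = 0.256 − 0.0729 = 0.1831; denominator = 1 − 0.0729 = 0.9271
φ_{22} = 0.1831 / 0.9271 = 0.197

0.197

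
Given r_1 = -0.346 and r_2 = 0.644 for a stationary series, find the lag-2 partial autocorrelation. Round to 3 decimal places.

φ_{22} = (r_2 − r_1²) / (1 − r_1²)
r_1² = (-0.346)² = 0.119716
Numerator = 0.644 − 0.1197 = 0.5243; denominator = 1 − 0.1197 = 0.8803
φ_{22} = 0.5243 / 0.8803 = 0.596

0.596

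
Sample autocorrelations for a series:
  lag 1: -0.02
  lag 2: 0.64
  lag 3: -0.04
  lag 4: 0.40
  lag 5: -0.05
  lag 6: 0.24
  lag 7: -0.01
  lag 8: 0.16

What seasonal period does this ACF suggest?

The largest autocorrelation is r_2 = 0.64, with weaker echoes at lags 4 (0.40), 6 (0.24) and 8 (0.16); the remaining lags stay at or below -0.01.
The dominant spike at lag 2 indicates a seasonal period of 2.

2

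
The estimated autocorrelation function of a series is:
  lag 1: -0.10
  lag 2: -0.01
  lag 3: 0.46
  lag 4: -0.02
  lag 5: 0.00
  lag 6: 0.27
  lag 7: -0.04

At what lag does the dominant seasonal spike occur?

The largest autocorrelation is r_3 = 0.46, with a weaker echo at lag 6 (0.27); the remaining lags stay at or below 0.00.
The dominant spike at lag 3 indicates a seasonal period of 3.

3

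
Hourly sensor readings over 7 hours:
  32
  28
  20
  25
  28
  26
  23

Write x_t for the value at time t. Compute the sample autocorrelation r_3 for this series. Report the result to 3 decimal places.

Mean x̄ = (32 + 28 + 20 + 25 + 28 + 26 + 23)/7 = 26.0000
Deviations from mean: 6.0000, 2.0000, -6.0000, -1.0000, 2.0000, 0.0000, -3.0000
Σ(x_t−x̄)(x_{t+3}−x̄) = (-6.0000) + (4.0000) + (0.0000) + (3.0000) = 1.0000
Denominator Σ(x_t−x̄)² = 90.0000
r_3 = 1.0000 / 90.0000 = 0.011

0.011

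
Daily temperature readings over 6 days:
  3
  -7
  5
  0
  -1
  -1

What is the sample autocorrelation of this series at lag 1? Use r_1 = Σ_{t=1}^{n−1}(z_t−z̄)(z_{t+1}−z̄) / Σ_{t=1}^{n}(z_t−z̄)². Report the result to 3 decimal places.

-0.655

Mean z̄ = (3 − 7 + 5 + 0 − 1 − 1)/6 = -0.1667
Deviations from mean: 3.1667, -6.8333, 5.1667, 0.1667, -0.8333, -0.8333
Σ(z_t−z̄)(z_{t+1}−z̄) = (-21.6389) + (-35.3056) + (0.8611) + (-0.1389) + (0.6944) = -55.5278
Denominator Σ(z_t−z̄)² = 84.8333
r_1 = -55.5278 / 84.8333 = -0.655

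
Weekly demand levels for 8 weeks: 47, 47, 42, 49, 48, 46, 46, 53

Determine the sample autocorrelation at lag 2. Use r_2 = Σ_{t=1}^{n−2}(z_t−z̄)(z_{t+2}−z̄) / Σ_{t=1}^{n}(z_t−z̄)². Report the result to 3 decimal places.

-0.198

Mean z̄ = (47 + 47 + 42 + 49 + 48 + 46 + 46 + 53)/8 = 47.2500
Deviations from mean: -0.2500, -0.2500, -5.2500, 1.7500, 0.7500, -1.2500, -1.2500, 5.7500
Numerator Σ_{t=1}^{6}(z_t−z̄)(z_{t+2}−z̄) = -13.3750
Denominator Σ(z_t−z̄)² = 67.5000
r_2 = -13.3750 / 67.5000 = -0.198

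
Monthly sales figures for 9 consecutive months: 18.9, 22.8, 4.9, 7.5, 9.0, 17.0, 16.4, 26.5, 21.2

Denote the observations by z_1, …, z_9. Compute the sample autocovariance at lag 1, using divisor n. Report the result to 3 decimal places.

16.718

Mean z̄ = (18.9 + 22.8 + 4.9 + 7.5 + 9.0 + 17.0 + 16.4 + 26.5 + 21.2)/9 = 16.0222
Σ_{t=1}^{8}(z_t−z̄)(z_{t+1}−z̄) = 150.4651
γ_1 = 150.4651 / 9 = 16.718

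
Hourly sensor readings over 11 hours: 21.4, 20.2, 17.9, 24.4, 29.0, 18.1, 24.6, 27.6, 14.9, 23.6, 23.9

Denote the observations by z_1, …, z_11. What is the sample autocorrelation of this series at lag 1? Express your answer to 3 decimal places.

-0.307

Mean z̄ = (21.4 + 20.2 + 17.9 + 24.4 + 29.0 + 18.1 + 24.6 + 27.6 + 14.9 + 23.6 + 23.9)/11 = 22.3273
Numerator Σ_{t=1}^{10}(z_t−z̄)(z_{t+1}−z̄) = -56.3998
Denominator Σ(z_t−z̄)² = 183.9018
r_1 = -56.3998 / 183.9018 = -0.307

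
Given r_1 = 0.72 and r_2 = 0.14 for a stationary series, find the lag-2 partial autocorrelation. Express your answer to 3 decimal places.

φ_{22} = (r_2 − r_1²) / (1 − r_1²)
r_1² = (0.72)² = 0.5184
Numerator = 0.14 − 0.5184 = -0.3784; denominator = 1 − 0.5184 = 0.4816
φ_{22} = -0.3784 / 0.4816 = -0.786

-0.786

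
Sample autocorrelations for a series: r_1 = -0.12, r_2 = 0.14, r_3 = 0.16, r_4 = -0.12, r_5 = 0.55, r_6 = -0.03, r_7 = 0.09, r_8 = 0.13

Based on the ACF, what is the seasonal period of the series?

5

The largest autocorrelation is r_5 = 0.55; the remaining lags stay at or below 0.16.
The dominant spike at lag 5 indicates a seasonal period of 5.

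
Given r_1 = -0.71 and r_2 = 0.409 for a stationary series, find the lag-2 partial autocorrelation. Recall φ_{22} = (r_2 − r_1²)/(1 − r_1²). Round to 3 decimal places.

-0.192

φ_{22} = (r_2 − r_1²) / (1 − r_1²)
r_1² = (-0.71)² = 0.5041
Numerator = 0.409 − 0.5041 = -0.0951; denominator = 1 − 0.5041 = 0.4959
φ_{22} = -0.0951 / 0.4959 = -0.192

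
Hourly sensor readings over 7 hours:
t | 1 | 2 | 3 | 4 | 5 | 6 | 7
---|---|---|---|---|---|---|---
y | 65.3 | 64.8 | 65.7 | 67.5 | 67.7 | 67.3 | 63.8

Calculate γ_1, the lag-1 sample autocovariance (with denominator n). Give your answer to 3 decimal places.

0.372

Mean ȳ = (65.3 + 64.8 + 65.7 + 67.5 + 67.7 + 67.3 + 63.8)/7 = 66.0143
Deviations: -0.7143, -1.2143, -0.3143, 1.4857, 1.6857, 1.2857, -2.2143
Σ_{t=1}^{6}(y_t−ȳ)(y_{t+1}−ȳ) = 2.6069
γ_1 = 2.6069 / 7 = 0.372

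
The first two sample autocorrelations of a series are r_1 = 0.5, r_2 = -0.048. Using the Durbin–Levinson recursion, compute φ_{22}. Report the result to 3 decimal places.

-0.397

φ_{22} = (r_2 − r_1²) / (1 − r_1²)
r_1² = (0.5)² = 0.25
Numerator = -0.048 − 0.2500 = -0.2980; denominator = 1 − 0.2500 = 0.7500
φ_{22} = -0.2980 / 0.7500 = -0.397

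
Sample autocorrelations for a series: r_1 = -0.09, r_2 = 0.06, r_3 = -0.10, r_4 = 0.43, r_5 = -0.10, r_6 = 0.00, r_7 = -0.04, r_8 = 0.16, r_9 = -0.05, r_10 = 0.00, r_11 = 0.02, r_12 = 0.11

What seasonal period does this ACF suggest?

The largest autocorrelation is r_4 = 0.43, with a weaker echo at lag 8 (0.16); the remaining lags stay at or below 0.11.
The dominant spike at lag 4 indicates a seasonal period of 4.

4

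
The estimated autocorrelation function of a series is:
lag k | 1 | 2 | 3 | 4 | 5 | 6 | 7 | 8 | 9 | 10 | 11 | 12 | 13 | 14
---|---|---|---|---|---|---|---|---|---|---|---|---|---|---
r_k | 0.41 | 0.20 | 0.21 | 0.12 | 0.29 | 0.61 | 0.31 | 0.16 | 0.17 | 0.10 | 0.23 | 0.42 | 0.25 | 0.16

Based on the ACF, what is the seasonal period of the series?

The largest autocorrelation is r_6 = 0.61, with a weaker echo at lag 12 (0.42); the remaining lags stay at or below 0.41. The elevated value at lag 1 (0.41), dropping to 0.20 at lag 2, reflects decaying short-term dependence rather than seasonality.
The dominant spike at lag 6 indicates a seasonal period of 6.

6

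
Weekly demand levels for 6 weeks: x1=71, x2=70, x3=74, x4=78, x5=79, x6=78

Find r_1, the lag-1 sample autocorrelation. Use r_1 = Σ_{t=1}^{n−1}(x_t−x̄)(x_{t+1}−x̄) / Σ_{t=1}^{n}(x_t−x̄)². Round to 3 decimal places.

0.605

Mean x̄ = (71 + 70 + 74 + 78 + 79 + 78)/6 = 75.0000
Numerator Σ_{t=1}^{5}(x_t−x̄)(x_{t+1}−x̄) = 46.0000
Denominator Σ(x_t−x̄)² = 76.0000
r_1 = 46.0000 / 76.0000 = 0.605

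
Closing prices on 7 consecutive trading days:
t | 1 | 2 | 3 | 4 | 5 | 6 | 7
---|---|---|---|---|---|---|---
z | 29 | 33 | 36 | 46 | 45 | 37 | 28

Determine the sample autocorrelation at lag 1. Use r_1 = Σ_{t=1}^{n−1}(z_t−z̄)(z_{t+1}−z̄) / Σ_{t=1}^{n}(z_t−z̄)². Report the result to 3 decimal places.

0.353

Mean z̄ = (29 + 33 + 36 + 46 + 45 + 37 + 28)/7 = 36.2857
Deviations from mean: -7.2857, -3.2857, -0.2857, 9.7143, 8.7143, 0.7143, -8.2857
Numerator Σ_{t=1}^{6}(z_t−z̄)(z_{t+1}−z̄) = 107.0612
Denominator Σ(z_t−z̄)² = 303.4286
r_1 = 107.0612 / 303.4286 = 0.353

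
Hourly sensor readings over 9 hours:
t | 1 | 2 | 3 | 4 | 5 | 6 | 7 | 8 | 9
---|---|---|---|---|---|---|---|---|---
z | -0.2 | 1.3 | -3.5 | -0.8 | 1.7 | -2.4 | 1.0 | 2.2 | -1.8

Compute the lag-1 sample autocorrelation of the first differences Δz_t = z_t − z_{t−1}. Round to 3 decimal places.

-0.453

First differences Δz: 1.5, -4.8, 2.7, 2.5, -4.1, 3.4, 1.2, -4.0
Mean of differences = -0.2000
Numerator Σ(Δz_t−Δz̄)(Δz_{t+1}−Δz̄) = -38.1800
Denominator Σ(Δz_t−Δz̄)² = 84.3200
r_1(Δz) = -38.1800 / 84.3200 = -0.453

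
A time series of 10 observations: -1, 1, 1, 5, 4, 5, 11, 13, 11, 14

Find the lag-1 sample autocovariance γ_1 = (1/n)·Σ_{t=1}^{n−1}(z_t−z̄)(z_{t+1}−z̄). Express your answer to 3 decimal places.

17.264

Mean z̄ = (-1 + 1 + 1 + 5 + 4 + 5 + 11 + 13 + 11 + 14)/10 = 6.4000
Σ_{t=1}^{9}(z_t−z̄)(z_{t+1}−z̄) = 172.6400
γ_1 = 172.6400 / 10 = 17.264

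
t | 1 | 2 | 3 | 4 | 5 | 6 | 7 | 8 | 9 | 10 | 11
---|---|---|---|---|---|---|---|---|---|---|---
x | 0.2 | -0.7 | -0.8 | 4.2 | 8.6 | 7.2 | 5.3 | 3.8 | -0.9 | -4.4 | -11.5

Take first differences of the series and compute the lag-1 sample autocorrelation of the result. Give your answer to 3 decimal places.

First differences Δx: -0.9, -0.1, 5.0, 4.4, -1.4, -1.9, -1.5, -4.7, -3.5, -7.1
Mean of differences = -1.1700
Numerator Σ(Δx_t−Δx̄)(Δx_{t+1}−Δx̄) = 63.5921
Denominator Σ(Δx_t−Δx̄)² = 124.0610
r_1(Δx) = 63.5921 / 124.0610 = 0.513

0.513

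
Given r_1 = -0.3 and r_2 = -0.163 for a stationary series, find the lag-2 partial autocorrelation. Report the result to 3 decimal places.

-0.278

φ_{22} = (r_2 − r_1²) / (1 − r_1²)
r_1² = (-0.3)² = 0.09
Numerator = -0.163 − 0.0900 = -0.2530; denominator = 1 − 0.0900 = 0.9100
φ_{22} = -0.2530 / 0.9100 = -0.278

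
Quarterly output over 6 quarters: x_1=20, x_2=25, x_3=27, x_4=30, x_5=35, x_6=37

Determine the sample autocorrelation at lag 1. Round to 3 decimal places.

0.475

Mean x̄ = (20 + 25 + 27 + 30 + 35 + 37)/6 = 29.0000
Numerator Σ_{t=1}^{5}(x_t−x̄)(x_{t+1}−x̄) = 96.0000
Denominator Σ(x_t−x̄)² = 202.0000
r_1 = 96.0000 / 202.0000 = 0.475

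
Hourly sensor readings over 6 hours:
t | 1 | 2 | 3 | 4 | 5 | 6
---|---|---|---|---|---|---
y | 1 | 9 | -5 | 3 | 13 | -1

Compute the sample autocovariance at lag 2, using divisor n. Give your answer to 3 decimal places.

Mean ȳ = (1 + 9 − 5 + 3 + 13 − 1)/6 = 3.3333
Deviations: -2.3333, 5.6667, -8.3333, -0.3333, 9.6667, -4.3333
Σ_{t=1}^{4}(y_t−ȳ)(y_{t+2}−ȳ) = -61.5556
γ_2 = -61.5556 / 6 = -10.259

-10.259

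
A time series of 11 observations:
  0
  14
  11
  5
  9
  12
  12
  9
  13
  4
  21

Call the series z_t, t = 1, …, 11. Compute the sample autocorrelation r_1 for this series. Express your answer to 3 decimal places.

-0.387

Mean z̄ = (0 + 14 + 11 + 5 + 9 + 12 + 12 + 9 + 13 + 4 + 21)/11 = 10.0000
Numerator Σ_{t=1}^{10}(z_t−z̄)(z_{t+1}−z̄) = -123.0000
Denominator Σ(z_t−z̄)² = 318.0000
r_1 = -123.0000 / 318.0000 = -0.387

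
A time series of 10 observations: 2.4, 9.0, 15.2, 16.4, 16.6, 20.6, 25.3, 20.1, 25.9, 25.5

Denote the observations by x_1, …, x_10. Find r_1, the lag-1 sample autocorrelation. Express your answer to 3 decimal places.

Mean x̄ = (2.4 + 9.0 + 15.2 + 16.4 + 16.6 + 20.6 + 25.3 + 20.1 + 25.9 + 25.5)/10 = 17.7000
Numerator Σ_{t=1}^{9}(x_t−x̄)(x_{t+1}−x̄) = 280.2700
Denominator Σ(x_t−x̄)² = 518.9400
r_1 = 280.2700 / 518.9400 = 0.540

0.540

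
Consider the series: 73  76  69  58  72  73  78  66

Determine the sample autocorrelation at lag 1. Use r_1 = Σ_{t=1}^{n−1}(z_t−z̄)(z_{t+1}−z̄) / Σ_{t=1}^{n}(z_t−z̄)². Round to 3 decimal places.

-0.022

Mean z̄ = (73 + 76 + 69 + 58 + 72 + 73 + 78 + 66)/8 = 70.6250
Deviations from mean: 2.3750, 5.3750, -1.6250, -12.6250, 1.3750, 2.3750, 7.3750, -4.6250
Σ(z_t−z̄)(z_{t+1}−z̄) = (12.7656) + (-8.7344) + (20.5156) + (-17.3594) + (3.2656) + (17.5156) + (-34.1094) = -6.1406
Denominator Σ(z_t−z̄)² = 279.8750
r_1 = -6.1406 / 279.8750 = -0.022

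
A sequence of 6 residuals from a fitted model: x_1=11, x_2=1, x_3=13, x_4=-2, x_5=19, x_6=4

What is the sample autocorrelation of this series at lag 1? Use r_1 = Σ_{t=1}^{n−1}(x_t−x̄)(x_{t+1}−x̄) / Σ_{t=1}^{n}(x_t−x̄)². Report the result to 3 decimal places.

Mean x̄ = (11 + 1 + 13 − 2 + 19 + 4)/6 = 7.6667
Deviations from mean: 3.3333, -6.6667, 5.3333, -9.6667, 11.3333, -3.6667
Σ(x_t−x̄)(x_{t+1}−x̄) = (-22.2222) + (-35.5556) + (-51.5556) + (-109.5556) + (-41.5556) = -260.4444
Denominator Σ(x_t−x̄)² = 319.3333
r_1 = -260.4444 / 319.3333 = -0.816

-0.816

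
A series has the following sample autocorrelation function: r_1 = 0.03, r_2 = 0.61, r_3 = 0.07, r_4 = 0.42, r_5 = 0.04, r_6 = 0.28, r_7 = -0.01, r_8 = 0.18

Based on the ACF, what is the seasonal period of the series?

The largest autocorrelation is r_2 = 0.61, with weaker echoes at lags 4 (0.42), 6 (0.28) and 8 (0.18); the remaining lags stay at or below 0.07.
The dominant spike at lag 2 indicates a seasonal period of 2.

2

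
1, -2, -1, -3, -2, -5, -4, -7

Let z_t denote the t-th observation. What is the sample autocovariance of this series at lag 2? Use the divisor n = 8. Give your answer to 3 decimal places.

2.105

Mean z̄ = (1 − 2 − 1 − 3 − 2 − 5 − 4 − 7)/8 = -2.8750
Σ_{t=1}^{6}(z_t−z̄)(z_{t+2}−z̄) = 16.8438
γ_2 = 16.8438 / 8 = 2.105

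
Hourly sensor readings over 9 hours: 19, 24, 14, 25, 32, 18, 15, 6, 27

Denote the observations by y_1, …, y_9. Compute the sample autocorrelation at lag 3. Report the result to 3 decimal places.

-0.306

Mean ȳ = (19 + 24 + 14 + 25 + 32 + 18 + 15 + 6 + 27)/9 = 20.0000
Σ(y_t−ȳ)(y_{t+3}−ȳ) = (-5.0000) + (48.0000) + (12.0000) + (-25.0000) + (-168.0000) + (-14.0000) = -152.0000
Denominator Σ(y_t−ȳ)² = 496.0000
r_3 = -152.0000 / 496.0000 = -0.306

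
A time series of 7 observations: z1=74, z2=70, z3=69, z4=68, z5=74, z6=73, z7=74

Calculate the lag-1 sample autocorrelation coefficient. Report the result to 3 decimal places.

Mean z̄ = (74 + 70 + 69 + 68 + 74 + 73 + 74)/7 = 71.7143
Deviations from mean: 2.2857, -1.7143, -2.7143, -3.7143, 2.2857, 1.2857, 2.2857
Numerator Σ_{t=1}^{6}(z_t−z̄)(z_{t+1}−z̄) = 8.2041
Denominator Σ(z_t−z̄)² = 41.4286
r_1 = 8.2041 / 41.4286 = 0.198

0.198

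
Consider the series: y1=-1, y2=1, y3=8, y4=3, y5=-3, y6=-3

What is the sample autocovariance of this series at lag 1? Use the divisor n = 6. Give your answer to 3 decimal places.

3.801

Mean ȳ = (-1 + 1 + 8 + 3 − 3 − 3)/6 = 0.8333
Deviations: -1.8333, 0.1667, 7.1667, 2.1667, -3.8333, -3.8333
Σ_{t=1}^{5}(y_t−ȳ)(y_{t+1}−ȳ) = 22.8056
γ_1 = 22.8056 / 6 = 3.801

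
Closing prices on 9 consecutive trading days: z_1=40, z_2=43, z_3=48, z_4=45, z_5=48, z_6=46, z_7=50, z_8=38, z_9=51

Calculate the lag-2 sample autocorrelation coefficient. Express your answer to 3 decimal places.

Mean z̄ = (40 + 43 + 48 + 45 + 48 + 46 + 50 + 38 + 51)/9 = 45.4444
Numerator Σ_{t=1}^{7}(z_t−z̄)(z_{t+2}−z̄) = 26.2716
Denominator Σ(z_t−z̄)² = 156.2222
r_2 = 26.2716 / 156.2222 = 0.168

0.168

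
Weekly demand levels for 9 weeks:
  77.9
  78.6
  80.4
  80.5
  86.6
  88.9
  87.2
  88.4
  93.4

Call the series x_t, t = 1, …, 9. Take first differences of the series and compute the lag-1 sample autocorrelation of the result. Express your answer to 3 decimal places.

First differences Δx: 0.7, 1.8, 0.1, 6.1, 2.3, -1.7, 1.2, 5.0
Mean of differences = 1.9375
Numerator Σ(Δx_t−Δx̄)(Δx_{t+1}−Δx̄) = -6.6114
Denominator Σ(Δx_t−Δx̄)² = 45.5388
r_1(Δx) = -6.6114 / 45.5388 = -0.145

-0.145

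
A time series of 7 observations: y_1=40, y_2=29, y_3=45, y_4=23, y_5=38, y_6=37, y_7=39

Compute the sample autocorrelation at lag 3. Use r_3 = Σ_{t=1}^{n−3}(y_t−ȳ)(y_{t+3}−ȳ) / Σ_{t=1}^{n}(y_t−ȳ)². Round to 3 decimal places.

Mean ȳ = (40 + 29 + 45 + 23 + 38 + 37 + 39)/7 = 35.8571
Σ(y_t−ȳ)(y_{t+3}−ȳ) = (-53.2653) + (-14.6939) + (10.4490) + (-40.4082) = -97.9184
Denominator Σ(y_t−ȳ)² = 328.8571
r_3 = -97.9184 / 328.8571 = -0.298

-0.298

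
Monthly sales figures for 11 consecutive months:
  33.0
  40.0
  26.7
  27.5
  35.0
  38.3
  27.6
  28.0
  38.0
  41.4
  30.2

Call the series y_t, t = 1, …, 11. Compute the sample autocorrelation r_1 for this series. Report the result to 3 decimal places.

-0.063

Mean ȳ = (33.0 + 40.0 + 26.7 + 27.5 + 35.0 + 38.3 + 27.6 + 28.0 + 38.0 + 41.4 + 30.2)/11 = 33.2455
Numerator Σ_{t=1}^{10}(y_t−ȳ)(y_{t+1}−ȳ) = -19.4002
Denominator Σ(y_t−ȳ)² = 307.9273
r_1 = -19.4002 / 307.9273 = -0.063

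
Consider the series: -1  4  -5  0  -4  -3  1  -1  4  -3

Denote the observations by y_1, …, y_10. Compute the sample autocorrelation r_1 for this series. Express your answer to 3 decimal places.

Mean ȳ = (-1 + 4 − 5 + 0 − 4 − 3 + 1 − 1 + 4 − 3)/10 = -0.8000
Numerator Σ_{t=1}^{9}(y_t−ȳ)(y_{t+1}−ȳ) = -35.8400
Denominator Σ(y_t−ȳ)² = 87.6000
r_1 = -35.8400 / 87.6000 = -0.409

-0.409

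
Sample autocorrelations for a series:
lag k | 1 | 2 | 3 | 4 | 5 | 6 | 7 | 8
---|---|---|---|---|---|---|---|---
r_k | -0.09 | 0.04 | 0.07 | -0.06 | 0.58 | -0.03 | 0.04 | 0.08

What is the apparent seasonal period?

5

The largest autocorrelation is r_5 = 0.58; the remaining lags stay at or below 0.08.
The dominant spike at lag 5 indicates a seasonal period of 5.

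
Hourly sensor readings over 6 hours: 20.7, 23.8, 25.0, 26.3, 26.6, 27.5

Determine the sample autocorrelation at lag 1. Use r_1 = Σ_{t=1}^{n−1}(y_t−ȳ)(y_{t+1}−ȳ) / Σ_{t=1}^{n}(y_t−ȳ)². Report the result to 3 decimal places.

Mean ȳ = (20.7 + 23.8 + 25.0 + 26.3 + 26.6 + 27.5)/6 = 24.9833
Deviations from mean: -4.2833, -1.1833, 0.0167, 1.3167, 1.6167, 2.5167
Numerator Σ_{t=1}^{5}(y_t−ȳ)(y_{t+1}−ȳ) = 11.2681
Denominator Σ(y_t−ȳ)² = 30.4283
r_1 = 11.2681 / 30.4283 = 0.370

0.370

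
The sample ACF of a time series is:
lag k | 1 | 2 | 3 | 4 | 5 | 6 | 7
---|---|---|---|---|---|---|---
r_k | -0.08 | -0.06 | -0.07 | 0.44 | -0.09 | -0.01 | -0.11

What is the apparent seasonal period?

The largest autocorrelation is r_4 = 0.44; the remaining lags stay at or below -0.01.
The dominant spike at lag 4 indicates a seasonal period of 4.

4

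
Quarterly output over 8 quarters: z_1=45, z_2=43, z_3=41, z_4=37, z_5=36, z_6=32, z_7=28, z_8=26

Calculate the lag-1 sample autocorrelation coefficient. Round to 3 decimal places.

Mean z̄ = (45 + 43 + 41 + 37 + 36 + 32 + 28 + 26)/8 = 36.0000
Deviations from mean: 9.0000, 7.0000, 5.0000, 1.0000, 0.0000, -4.0000, -8.0000, -10.0000
Σ(z_t−z̄)(z_{t+1}−z̄) = (63.0000) + (35.0000) + (5.0000) + (0.0000) + (0.0000) + (32.0000) + (80.0000) = 215.0000
Denominator Σ(z_t−z̄)² = 336.0000
r_1 = 215.0000 / 336.0000 = 0.640

0.640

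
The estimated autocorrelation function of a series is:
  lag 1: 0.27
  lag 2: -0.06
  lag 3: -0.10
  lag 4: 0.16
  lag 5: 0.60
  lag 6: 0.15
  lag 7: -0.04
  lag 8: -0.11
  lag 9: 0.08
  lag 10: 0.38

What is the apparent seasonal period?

5

The largest autocorrelation is r_5 = 0.60, with a weaker echo at lag 10 (0.38); the remaining lags stay at or below 0.27.
The dominant spike at lag 5 indicates a seasonal period of 5.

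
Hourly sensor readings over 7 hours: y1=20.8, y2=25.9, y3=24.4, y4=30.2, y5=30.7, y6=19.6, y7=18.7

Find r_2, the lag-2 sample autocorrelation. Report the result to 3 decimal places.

-0.376

Mean ȳ = (20.8 + 25.9 + 24.4 + 30.2 + 30.7 + 19.6 + 18.7)/7 = 24.3286
Deviations from mean: -3.5286, 1.5714, 0.0714, 5.8714, 6.3714, -4.7286, -5.6286
Σ(y_t−ȳ)(y_{t+2}−ȳ) = (-0.2520) + (9.2265) + (0.4551) + (-27.7635) + (-35.8620) = -54.1959
Denominator Σ(y_t−ȳ)² = 144.0343
r_2 = -54.1959 / 144.0343 = -0.376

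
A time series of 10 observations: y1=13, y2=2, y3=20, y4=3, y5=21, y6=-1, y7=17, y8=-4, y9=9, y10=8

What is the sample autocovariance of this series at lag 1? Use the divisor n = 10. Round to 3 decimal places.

Mean ȳ = (13 + 2 + 20 + 3 + 21 − 1 + 17 − 4 + 9 + 8)/10 = 8.8000
Σ_{t=1}^{9}(y_t−ȳ)(y_{t+1}−ȳ) = -548.0400
γ_1 = -548.0400 / 10 = -54.804

-54.804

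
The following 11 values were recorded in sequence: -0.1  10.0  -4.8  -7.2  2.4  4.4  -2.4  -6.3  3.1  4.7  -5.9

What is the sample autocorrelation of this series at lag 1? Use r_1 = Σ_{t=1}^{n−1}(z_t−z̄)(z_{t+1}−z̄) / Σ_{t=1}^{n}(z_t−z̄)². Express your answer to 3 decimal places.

Mean z̄ = (-0.1 + 10.0 − 4.8 − 7.2 + 2.4 + 4.4 − 2.4 − 6.3 + 3.1 + 4.7 − 5.9)/11 = -0.1909
Numerator Σ_{t=1}^{10}(z_t−z̄)(z_{t+1}−z̄) = -48.5819
Denominator Σ(z_t−z̄)² = 311.5691
r_1 = -48.5819 / 311.5691 = -0.156

-0.156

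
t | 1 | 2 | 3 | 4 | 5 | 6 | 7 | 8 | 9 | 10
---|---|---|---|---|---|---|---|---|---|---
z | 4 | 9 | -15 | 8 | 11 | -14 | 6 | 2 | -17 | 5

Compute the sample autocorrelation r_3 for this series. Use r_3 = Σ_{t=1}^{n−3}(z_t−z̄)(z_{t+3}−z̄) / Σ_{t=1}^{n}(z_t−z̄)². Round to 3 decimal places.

0.643

Mean z̄ = (4 + 9 − 15 + 8 + 11 − 14 + 6 + 2 − 17 + 5)/10 = -0.1000
Σ(z_t−z̄)(z_{t+3}−z̄) = (33.2100) + (101.0100) + (207.1100) + (49.4100) + (23.3100) + (234.9100) + (31.1100) = 680.0700
Denominator Σ(z_t−z̄)² = 1056.9000
r_3 = 680.0700 / 1056.9000 = 0.643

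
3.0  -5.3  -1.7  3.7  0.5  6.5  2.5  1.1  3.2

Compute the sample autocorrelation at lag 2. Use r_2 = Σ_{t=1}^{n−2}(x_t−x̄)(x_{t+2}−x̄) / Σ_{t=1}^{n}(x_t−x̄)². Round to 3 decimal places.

Mean x̄ = (3.0 − 5.3 − 1.7 + 3.7 + 0.5 + 6.5 + 2.5 + 1.1 + 3.2)/9 = 1.5000
Numerator Σ_{t=1}^{7}(x_t−x̄)(x_{t+2}−x̄) = -6.8600
Denominator Σ(x_t−x̄)² = 93.6200
r_2 = -6.8600 / 93.6200 = -0.073

-0.073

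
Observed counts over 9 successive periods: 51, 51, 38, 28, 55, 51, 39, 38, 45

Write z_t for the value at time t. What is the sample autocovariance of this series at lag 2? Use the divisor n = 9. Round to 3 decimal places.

-48.222

Mean z̄ = (51 + 51 + 38 + 28 + 55 + 51 + 39 + 38 + 45)/9 = 44.0000
Σ_{t=1}^{7}(z_t−z̄)(z_{t+2}−z̄) = -434.0000
γ_2 = -434.0000 / 9 = -48.222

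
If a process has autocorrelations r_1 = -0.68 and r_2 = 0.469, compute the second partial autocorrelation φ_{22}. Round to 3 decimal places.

φ_{22} = (r_2 − r_1²) / (1 − r_1²)
r_1² = (-0.68)² = 0.4624
Numerator = 0.469 − 0.4624 = 0.0066; denominator = 1 − 0.4624 = 0.5376
φ_{22} = 0.0066 / 0.5376 = 0.012

0.012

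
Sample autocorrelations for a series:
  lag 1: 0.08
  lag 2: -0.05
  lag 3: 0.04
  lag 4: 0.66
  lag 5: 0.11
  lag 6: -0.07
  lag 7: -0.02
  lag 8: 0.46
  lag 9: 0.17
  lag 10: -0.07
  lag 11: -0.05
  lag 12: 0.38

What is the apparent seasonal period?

4

The largest autocorrelation is r_4 = 0.66, with weaker echoes at lags 8 (0.46) and 12 (0.38); the remaining lags stay at or below 0.17.
The dominant spike at lag 4 indicates a seasonal period of 4.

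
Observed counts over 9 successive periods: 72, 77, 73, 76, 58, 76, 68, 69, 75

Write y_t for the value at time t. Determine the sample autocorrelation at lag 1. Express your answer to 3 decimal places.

-0.417

Mean ȳ = (72 + 77 + 73 + 76 + 58 + 76 + 68 + 69 + 75)/9 = 71.5556
Numerator Σ_{t=1}^{8}(y_t−ȳ)(y_{t+1}−ȳ) = -119.3086
Denominator Σ(y_t−ȳ)² = 286.2222
r_1 = -119.3086 / 286.2222 = -0.417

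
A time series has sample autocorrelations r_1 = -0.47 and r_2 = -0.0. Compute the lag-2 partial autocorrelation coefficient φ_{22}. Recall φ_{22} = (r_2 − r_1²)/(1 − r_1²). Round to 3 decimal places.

-0.284

φ_{22} = (r_2 − r_1²) / (1 − r_1²)
r_1² = (-0.47)² = 0.2209
Numerator = -0.0 − 0.2209 = -0.2209; denominator = 1 − 0.2209 = 0.7791
φ_{22} = -0.2209 / 0.7791 = -0.284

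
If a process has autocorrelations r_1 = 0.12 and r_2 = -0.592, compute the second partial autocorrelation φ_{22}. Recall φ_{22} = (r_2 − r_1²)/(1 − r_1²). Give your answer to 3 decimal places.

-0.615

φ_{22} = (r_2 − r_1²) / (1 − r_1²)
r_1² = (0.12)² = 0.0144
Numerator = -0.592 − 0.0144 = -0.6064; denominator = 1 − 0.0144 = 0.9856
φ_{22} = -0.6064 / 0.9856 = -0.615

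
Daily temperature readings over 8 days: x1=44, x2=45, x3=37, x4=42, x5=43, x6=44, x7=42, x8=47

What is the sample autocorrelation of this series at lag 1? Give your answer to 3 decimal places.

Mean x̄ = (44 + 45 + 37 + 42 + 43 + 44 + 42 + 47)/8 = 43.0000
Deviations from mean: 1.0000, 2.0000, -6.0000, -1.0000, 0.0000, 1.0000, -1.0000, 4.0000
Σ(x_t−x̄)(x_{t+1}−x̄) = (2.0000) + (-12.0000) + (6.0000) + (0.0000) + (0.0000) + (-1.0000) + (-4.0000) = -9.0000
Denominator Σ(x_t−x̄)² = 60.0000
r_1 = -9.0000 / 60.0000 = -0.150

-0.150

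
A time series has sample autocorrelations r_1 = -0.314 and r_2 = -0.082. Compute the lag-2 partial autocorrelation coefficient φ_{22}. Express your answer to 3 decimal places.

φ_{22} = (r_2 − r_1²) / (1 − r_1²)
r_1² = (-0.314)² = 0.098596
Numerator = -0.082 − 0.0986 = -0.1806; denominator = 1 − 0.0986 = 0.9014
φ_{22} = -0.1806 / 0.9014 = -0.200

-0.200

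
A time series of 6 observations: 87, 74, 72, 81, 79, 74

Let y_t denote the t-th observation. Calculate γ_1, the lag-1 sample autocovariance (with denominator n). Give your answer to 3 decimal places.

-5.338

Mean ȳ = (87 + 74 + 72 + 81 + 79 + 74)/6 = 77.8333
Deviations: 9.1667, -3.8333, -5.8333, 3.1667, 1.1667, -3.8333
Σ_{t=1}^{5}(y_t−ȳ)(y_{t+1}−ȳ) = -32.0278
γ_1 = -32.0278 / 6 = -5.338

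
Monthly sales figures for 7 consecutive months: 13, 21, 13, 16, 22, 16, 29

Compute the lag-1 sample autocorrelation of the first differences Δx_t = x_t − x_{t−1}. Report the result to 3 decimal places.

-0.530

First differences Δx: 8, -8, 3, 6, -6, 13
Mean of differences = 2.6667
Numerator Σ(Δx_t−Δx̄)(Δx_{t+1}−Δx̄) = -177.7778
Denominator Σ(Δx_t−Δx̄)² = 335.3333
r_1(Δx) = -177.7778 / 335.3333 = -0.530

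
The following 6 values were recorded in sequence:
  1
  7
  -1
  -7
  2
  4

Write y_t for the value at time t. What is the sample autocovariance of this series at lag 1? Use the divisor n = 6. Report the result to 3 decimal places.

Mean ȳ = (1 + 7 − 1 − 7 + 2 + 4)/6 = 1.0000
Σ_{t=1}^{5}(y_t−ȳ)(y_{t+1}−ȳ) = -1.0000
γ_1 = -1.0000 / 6 = -0.167

-0.167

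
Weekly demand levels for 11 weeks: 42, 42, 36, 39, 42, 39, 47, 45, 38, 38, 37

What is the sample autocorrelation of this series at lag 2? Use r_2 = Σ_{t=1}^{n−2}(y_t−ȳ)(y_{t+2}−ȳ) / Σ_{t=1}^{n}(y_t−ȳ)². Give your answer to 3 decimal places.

-0.245

Mean ȳ = (42 + 42 + 36 + 39 + 42 + 39 + 47 + 45 + 38 + 38 + 37)/11 = 40.4545
Numerator Σ_{t=1}^{9}(y_t−ȳ)(y_{t+2}−ȳ) = -29.1405
Denominator Σ(y_t−ȳ)² = 118.7273
r_2 = -29.1405 / 118.7273 = -0.245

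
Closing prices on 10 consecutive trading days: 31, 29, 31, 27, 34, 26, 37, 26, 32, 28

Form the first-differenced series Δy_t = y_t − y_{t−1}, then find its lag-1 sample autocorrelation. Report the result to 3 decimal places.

-0.917

First differences Δy: -2, 2, -4, 7, -8, 11, -11, 6, -4
Mean of differences = -0.3333
Numerator Σ(Δy_t−Δȳ)(Δy_{t+1}−Δȳ) = -394.1111
Denominator Σ(Δy_t−Δȳ)² = 430.0000
r_1(Δy) = -394.1111 / 430.0000 = -0.917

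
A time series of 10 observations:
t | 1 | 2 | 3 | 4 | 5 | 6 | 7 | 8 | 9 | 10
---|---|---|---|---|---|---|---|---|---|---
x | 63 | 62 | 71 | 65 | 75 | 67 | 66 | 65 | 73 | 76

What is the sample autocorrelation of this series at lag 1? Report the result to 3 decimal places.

Mean x̄ = (63 + 62 + 71 + 65 + 75 + 67 + 66 + 65 + 73 + 76)/10 = 68.3000
Numerator Σ_{t=1}^{9}(x_t−x̄)(x_{t+1}−x̄) = 7.9100
Denominator Σ(x_t−x̄)² = 230.1000
r_1 = 7.9100 / 230.1000 = 0.034

0.034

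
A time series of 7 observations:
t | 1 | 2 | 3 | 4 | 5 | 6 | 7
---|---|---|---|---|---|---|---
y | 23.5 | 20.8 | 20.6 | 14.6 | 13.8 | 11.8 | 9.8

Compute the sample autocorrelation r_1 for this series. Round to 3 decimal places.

Mean ȳ = (23.5 + 20.8 + 20.6 + 14.6 + 13.8 + 11.8 + 9.8)/7 = 16.4143
Deviations from mean: 7.0857, 4.3857, 4.1857, -1.8143, -2.6143, -4.6143, -6.6143
Numerator Σ_{t=1}^{6}(y_t−ȳ)(y_{t+1}−ȳ) = 89.1655
Denominator Σ(y_t−ȳ)² = 162.1286
r_1 = 89.1655 / 162.1286 = 0.550

0.550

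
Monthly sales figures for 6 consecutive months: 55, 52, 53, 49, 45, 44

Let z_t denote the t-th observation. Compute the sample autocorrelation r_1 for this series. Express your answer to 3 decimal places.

Mean z̄ = (55 + 52 + 53 + 49 + 45 + 44)/6 = 49.6667
Deviations from mean: 5.3333, 2.3333, 3.3333, -0.6667, -4.6667, -5.6667
Σ(z_t−z̄)(z_{t+1}−z̄) = (12.4444) + (7.7778) + (-2.2222) + (3.1111) + (26.4444) = 47.5556
Denominator Σ(z_t−z̄)² = 99.3333
r_1 = 47.5556 / 99.3333 = 0.479

0.479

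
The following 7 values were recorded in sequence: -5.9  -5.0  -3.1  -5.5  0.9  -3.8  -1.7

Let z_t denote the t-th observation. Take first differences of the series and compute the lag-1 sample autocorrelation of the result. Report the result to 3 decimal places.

First differences Δz: 0.9, 1.9, -2.4, 6.4, -4.7, 2.1
Mean of differences = 0.7000
Numerator Σ(Δz_t−Δz̄)(Δz_{t+1}−Δz̄) = -59.4900
Denominator Σ(Δz_t−Δz̄)² = 74.7000
r_1(Δz) = -59.4900 / 74.7000 = -0.796

-0.796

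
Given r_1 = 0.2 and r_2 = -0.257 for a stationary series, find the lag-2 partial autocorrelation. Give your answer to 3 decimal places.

φ_{22} = (r_2 − r_1²) / (1 − r_1²)
r_1² = (0.2)² = 0.04
Numerator = -0.257 − 0.0400 = -0.2970; denominator = 1 − 0.0400 = 0.9600
φ_{22} = -0.2970 / 0.9600 = -0.309

-0.309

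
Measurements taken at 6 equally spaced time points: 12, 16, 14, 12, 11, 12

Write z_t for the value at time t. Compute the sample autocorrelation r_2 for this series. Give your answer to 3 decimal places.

Mean z̄ = (12 + 16 + 14 + 12 + 11 + 12)/6 = 12.8333
Numerator Σ_{t=1}^{4}(z_t−z̄)(z_{t+2}−z̄) = -5.0556
Denominator Σ(z_t−z̄)² = 16.8333
r_2 = -5.0556 / 16.8333 = -0.300

-0.300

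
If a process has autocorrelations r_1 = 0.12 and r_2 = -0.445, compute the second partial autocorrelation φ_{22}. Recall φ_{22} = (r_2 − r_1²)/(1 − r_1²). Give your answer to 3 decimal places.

φ_{22} = (r_2 − r_1²) / (1 − r_1²)
r_1² = (0.12)² = 0.0144
Numerator = -0.445 − 0.0144 = -0.4594; denominator = 1 − 0.0144 = 0.9856
φ_{22} = -0.4594 / 0.9856 = -0.466

-0.466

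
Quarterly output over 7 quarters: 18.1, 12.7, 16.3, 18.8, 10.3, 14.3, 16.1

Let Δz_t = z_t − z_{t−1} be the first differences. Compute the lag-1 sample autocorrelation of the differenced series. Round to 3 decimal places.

First differences Δz: -5.4, 3.6, 2.5, -8.5, 4.0, 1.8
Mean of differences = -0.3333
Numerator Σ(Δz_t−Δz̄)(Δz_{t+1}−Δz̄) = -58.0678
Denominator Σ(Δz_t−Δz̄)² = 139.1933
r_1(Δz) = -58.0678 / 139.1933 = -0.417

-0.417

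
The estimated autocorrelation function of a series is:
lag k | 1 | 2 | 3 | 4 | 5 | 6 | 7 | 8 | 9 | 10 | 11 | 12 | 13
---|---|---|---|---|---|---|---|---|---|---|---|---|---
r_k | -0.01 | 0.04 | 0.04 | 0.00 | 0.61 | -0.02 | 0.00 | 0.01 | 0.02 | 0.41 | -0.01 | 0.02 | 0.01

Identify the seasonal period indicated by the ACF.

5

The largest autocorrelation is r_5 = 0.61, with a weaker echo at lag 10 (0.41); the remaining lags stay at or below 0.04.
The dominant spike at lag 5 indicates a seasonal period of 5.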